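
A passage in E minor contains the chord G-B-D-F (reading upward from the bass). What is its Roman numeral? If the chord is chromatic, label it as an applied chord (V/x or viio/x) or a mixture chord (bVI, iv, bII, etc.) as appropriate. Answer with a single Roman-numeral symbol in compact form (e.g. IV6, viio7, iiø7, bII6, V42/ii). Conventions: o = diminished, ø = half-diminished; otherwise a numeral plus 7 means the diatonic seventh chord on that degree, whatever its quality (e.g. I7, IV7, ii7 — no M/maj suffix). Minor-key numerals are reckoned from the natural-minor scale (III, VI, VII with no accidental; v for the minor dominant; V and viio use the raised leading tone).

V7/VI

Stacked in thirds the chord is G-B-D-F: a dominant seventh chord on G.
G is not a diatonic chord root with this quality in E minor, but it lies a perfect fifth above C (VI), so the chord functions as an applied dominant of VI.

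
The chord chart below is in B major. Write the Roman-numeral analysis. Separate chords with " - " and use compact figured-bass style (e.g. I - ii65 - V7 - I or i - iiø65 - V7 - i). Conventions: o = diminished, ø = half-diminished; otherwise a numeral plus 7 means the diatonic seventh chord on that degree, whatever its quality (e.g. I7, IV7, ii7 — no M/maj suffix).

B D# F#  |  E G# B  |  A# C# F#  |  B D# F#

I - IV - V6 - I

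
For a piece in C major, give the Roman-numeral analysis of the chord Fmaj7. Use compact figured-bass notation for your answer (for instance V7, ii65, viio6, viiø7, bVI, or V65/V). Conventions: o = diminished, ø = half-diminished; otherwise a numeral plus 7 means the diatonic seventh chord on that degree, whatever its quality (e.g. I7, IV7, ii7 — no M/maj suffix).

Stacked in thirds the chord is F-A-C-E: a major seventh chord on F.
F is scale degree 4 in C major, and a major seventh chord on that degree is written IV7.

IV7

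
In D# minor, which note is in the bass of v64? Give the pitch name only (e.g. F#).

E#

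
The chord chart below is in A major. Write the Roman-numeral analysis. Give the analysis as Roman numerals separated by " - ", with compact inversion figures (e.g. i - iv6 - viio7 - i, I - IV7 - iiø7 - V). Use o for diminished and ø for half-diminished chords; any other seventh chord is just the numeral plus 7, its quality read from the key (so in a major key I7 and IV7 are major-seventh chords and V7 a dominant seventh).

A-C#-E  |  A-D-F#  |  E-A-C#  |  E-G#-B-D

A-C#-E has root A, degree 1 in A major, so I.
A-D-F#: root D is the subdominant; major triad there is IV64.
E-A-C#: major triad on A = scale degree 1 → I64.
E-G#-B-D: dominant seventh chord on E = scale degree 5 → V7.

I - IV64 - I64 - V7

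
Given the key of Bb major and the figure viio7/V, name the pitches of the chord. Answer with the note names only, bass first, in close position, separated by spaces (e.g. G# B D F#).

viio7/V is a secondary leading-tone chord. The target V is F in Bb major; the applied chord is rooted a semitone below, on E.
Building a fully diminished seventh chord on E gives E-G-Bb-Db.

E G Bb Db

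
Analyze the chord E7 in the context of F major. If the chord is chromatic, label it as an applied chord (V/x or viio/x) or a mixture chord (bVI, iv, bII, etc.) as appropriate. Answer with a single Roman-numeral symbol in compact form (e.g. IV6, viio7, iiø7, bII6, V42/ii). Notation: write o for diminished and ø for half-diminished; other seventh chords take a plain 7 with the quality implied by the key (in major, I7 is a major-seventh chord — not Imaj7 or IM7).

The pitches E-G#-B-D form a dominant seventh chord rooted on E.
E is not a diatonic chord root with this quality in F major, but it lies a perfect fifth above A (iii), so the chord functions as an applied dominant of iii.

V7/iii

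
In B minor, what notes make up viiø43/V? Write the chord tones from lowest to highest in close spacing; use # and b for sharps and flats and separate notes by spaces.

B D# E# G#

The slash marks an applied leading-tone chord: viio of V. In B minor, V is F#, so the leading tone to it is E#, a half step below.
Building a half-diminished seventh chord on E# gives E#-G#-B-D#.
With the 43 figure the chord is in second inversion; from the bass B upward in close position it reads B-D#-E#-G#.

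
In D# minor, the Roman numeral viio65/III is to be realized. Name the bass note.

G#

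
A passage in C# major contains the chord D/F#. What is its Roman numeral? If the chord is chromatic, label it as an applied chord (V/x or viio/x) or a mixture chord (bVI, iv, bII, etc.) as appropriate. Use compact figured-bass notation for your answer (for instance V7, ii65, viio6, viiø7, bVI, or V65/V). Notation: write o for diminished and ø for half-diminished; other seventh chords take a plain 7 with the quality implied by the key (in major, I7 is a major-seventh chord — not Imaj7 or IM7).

Stacked in thirds the chord is D-F#-A: a major triad on D.
D is the lowered second degree of C# major (diatonic 2 would be D#). This is the Neapolitan sixth — a major triad on the lowered second degree, here in its customary first inversion.
With F# in the bass the chord is in first inversion, so the figured bass is 6.

bII6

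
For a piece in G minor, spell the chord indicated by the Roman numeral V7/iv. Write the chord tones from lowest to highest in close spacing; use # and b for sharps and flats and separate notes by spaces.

G B D F

V7/iv is a secondary dominant — the dominant seventh of iv. iv in G minor is C, so the applied chord's root is G, a perfect fifth above.
Building a dominant seventh chord on G gives G-B-D-F.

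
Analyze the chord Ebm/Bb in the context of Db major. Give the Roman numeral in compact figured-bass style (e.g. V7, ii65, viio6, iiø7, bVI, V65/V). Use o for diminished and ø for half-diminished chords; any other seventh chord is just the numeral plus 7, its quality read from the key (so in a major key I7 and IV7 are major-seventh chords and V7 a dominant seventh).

ii64

The pitches Eb-Gb-Bb form a minor triad rooted on Eb.
In Db major, Eb is the supertonic; the diatonic minor triad there is ii.
With Bb in the bass the chord is in second inversion, so the figured bass is 64.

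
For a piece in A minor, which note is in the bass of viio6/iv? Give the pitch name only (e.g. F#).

E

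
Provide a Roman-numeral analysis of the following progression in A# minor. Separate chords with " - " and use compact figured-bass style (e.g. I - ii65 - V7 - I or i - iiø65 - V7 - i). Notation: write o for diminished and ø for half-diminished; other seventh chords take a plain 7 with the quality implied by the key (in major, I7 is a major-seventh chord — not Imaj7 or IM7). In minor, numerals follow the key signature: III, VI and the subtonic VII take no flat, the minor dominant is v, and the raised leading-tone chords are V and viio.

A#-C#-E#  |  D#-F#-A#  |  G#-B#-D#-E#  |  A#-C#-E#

i - iv - v65 - i

A#-C#-E#: root A# is the tonic; minor triad there is i.
D#-F#-A#: root D# is the subdominant; minor triad there is iv.
G#-B#-D#-E#: root E# is the dominant; minor seventh chord there is v65.
A#-C#-E#: minor triad on A# = scale degree 1 → i.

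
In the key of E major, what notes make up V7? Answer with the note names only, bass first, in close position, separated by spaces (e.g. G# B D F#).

In E major, the dominant is B, and the diatonic chord built there is a dominant seventh chord.
That chord is spelled B-D#-F#-A.

B D# F# A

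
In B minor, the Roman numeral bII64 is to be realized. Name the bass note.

G

bII in B minor has root C; the chord is C-E-G.
The figure 64 means second inversion — the fifth is in the bass.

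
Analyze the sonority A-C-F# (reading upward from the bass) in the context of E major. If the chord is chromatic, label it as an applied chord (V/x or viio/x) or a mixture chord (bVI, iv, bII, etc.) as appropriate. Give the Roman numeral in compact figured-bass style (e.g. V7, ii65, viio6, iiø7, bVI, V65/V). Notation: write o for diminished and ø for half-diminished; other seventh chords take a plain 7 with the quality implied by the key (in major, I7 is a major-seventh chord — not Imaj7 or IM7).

The pitches F#-A-C form a diminished triad rooted on F#.
F# is the second degree of E major. This is the diminished supertonic triad, borrowed from the parallel minor.
With A in the bass the chord is in first inversion, so the figured bass is 6.

iio6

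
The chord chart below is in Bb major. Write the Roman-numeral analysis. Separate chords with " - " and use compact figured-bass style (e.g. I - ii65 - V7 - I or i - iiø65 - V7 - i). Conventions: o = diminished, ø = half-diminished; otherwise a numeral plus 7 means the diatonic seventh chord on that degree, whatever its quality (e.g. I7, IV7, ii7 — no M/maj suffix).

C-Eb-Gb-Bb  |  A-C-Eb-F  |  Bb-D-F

C-Eb-Gb-Bb: half-diminished seventh chord on C — chromatic; iiø7 (borrowed from the parallel minor).
A-C-Eb-F has root F, degree 5 in Bb major, so V65.
Bb-D-F: major triad on Bb = scale degree 1 → I.

iiø7 - V65 - I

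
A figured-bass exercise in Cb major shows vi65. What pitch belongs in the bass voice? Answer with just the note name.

Cb

vi in Cb major has root Ab; the chord is Ab-Cb-Eb-Gb.
The figure 65 means first inversion — the third is in the bass.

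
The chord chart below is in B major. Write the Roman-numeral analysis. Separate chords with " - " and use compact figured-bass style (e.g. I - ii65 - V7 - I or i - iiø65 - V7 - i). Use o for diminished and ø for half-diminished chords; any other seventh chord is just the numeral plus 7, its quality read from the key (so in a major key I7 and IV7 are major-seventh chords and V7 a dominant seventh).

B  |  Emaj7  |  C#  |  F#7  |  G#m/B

B: major triad on B = scale degree 1 → I.
Emaj7 has root E, degree 4 in B major, so IV7.
C# is the secondary dominant of V (major triad on C#): V/V.
F#7: dominant seventh chord on F# = scale degree 5 → V7.
G#m/B has root G#, degree 6 in B major, so vi6.

I - IV7 - V/V - V7 - vi6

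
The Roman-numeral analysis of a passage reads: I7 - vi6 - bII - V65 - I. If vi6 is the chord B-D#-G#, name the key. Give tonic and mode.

The anchor chord is a minor triad on G#, labeled vi6.
vi6 on G# implies G# is the submediant; that puts the tonic at B, and the lowercase numeral fits major mode.

B major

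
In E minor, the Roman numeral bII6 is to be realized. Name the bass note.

bII in E minor has root F; the chord is F-A-C.
The figure 6 means first inversion — the third is in the bass.

A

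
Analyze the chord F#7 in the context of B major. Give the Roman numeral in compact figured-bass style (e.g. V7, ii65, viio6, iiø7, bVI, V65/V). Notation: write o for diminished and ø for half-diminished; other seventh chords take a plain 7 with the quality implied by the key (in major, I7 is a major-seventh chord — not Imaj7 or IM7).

Stacked in thirds the chord is F#-A#-C#-E: a dominant seventh chord on F#.
F# is scale degree 5 in B major, and a dominant seventh chord on that degree is written V7.

V7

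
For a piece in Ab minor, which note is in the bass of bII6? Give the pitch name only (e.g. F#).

Db

bII in Ab minor has root Bbb; the chord is Bbb-Db-Fb.
The figure 6 means first inversion — the third is in the bass.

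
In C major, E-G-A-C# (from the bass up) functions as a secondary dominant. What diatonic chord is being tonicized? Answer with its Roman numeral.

ii

The chord is a dominant seventh chord on A.
A dominant resolves down a perfect fifth: A → D. In C major, D is scale degree 2, i.e. ii.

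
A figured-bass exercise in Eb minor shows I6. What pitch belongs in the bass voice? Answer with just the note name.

I in Eb minor has root Eb; the chord is Eb-G-Bb.
The figure 6 means first inversion — the third is in the bass.

G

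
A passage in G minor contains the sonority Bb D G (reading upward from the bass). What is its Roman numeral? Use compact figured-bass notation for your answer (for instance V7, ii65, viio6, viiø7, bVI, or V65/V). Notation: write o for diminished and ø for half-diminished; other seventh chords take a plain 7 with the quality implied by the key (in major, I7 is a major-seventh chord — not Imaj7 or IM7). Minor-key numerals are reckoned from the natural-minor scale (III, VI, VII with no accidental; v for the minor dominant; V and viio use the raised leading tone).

Stacked in thirds the chord is G-Bb-D: a minor triad on G.
G is scale degree 1 in G minor, and a minor triad on that degree is written i.
With Bb in the bass the chord is in first inversion, so the figured bass is 6.

i6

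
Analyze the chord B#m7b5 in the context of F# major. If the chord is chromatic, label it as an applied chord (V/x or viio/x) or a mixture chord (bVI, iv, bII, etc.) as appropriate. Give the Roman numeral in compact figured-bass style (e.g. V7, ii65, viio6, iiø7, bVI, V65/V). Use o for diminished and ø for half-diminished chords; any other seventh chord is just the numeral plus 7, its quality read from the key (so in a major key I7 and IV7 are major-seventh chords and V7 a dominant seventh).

Stacked in thirds the chord is B#-D#-F#-A#: a half-diminished seventh chord on B#.
B# sits a half step below C# (V in F# major); a diminished chord there is the applied leading-tone chord of V.

viiø7/V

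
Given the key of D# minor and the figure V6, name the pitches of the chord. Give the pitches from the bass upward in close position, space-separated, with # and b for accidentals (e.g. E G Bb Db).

In D# minor, the dominant is A#. The dominant is major (leading tone raised), so V is a major triad.
Stacking thirds from A# gives A#-C##-E#.
The figured bass 6 indicates first inversion, placing the third (C##) in the bass: C##-E#-A#.

C## E# A#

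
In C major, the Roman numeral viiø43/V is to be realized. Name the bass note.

C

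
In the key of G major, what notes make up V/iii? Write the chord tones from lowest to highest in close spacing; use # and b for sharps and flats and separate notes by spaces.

F# A# C#

The slash means an applied dominant: we want the dominant of iii. In G major, iii is B minor, and its dominant is built on F#.
Building a major triad on F# gives F#-A#-C#.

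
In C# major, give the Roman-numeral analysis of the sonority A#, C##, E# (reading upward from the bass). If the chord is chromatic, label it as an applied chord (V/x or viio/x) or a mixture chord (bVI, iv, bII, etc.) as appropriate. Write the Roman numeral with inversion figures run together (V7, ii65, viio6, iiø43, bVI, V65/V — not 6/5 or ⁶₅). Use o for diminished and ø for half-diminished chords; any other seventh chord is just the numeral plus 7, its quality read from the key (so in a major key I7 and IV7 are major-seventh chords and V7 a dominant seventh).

The pitches A#-C##-E# form a major triad rooted on A#.
A# is not a diatonic chord root with this quality in C# major, but it lies a perfect fifth above D# (ii), so the chord functions as an applied dominant of ii.

V/ii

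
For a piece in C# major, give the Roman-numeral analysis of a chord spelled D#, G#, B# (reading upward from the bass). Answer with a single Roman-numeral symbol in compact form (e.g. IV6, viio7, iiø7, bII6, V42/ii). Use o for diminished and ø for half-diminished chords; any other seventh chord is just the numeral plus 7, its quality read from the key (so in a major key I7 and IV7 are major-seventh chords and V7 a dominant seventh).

V64

The pitches G#-B#-D# form a major triad rooted on G#.
G# is scale degree 5 in C# major, and a major triad on that degree is written V.
With D# in the bass the chord is in second inversion, so the figured bass is 64.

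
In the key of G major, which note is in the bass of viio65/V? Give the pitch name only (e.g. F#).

The applied chord viio65/V is rooted on C#: C#-E-G-Bb.
The figure 65 means first inversion — the third is in the bass.

E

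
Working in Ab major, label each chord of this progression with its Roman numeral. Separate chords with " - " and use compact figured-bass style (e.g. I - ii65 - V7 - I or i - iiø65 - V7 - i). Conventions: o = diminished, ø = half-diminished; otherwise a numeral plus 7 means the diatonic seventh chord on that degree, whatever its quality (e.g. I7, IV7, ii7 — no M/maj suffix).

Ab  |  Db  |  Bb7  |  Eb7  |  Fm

I - IV - V7/V - V7 - vi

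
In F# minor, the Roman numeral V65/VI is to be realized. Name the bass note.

C#

The applied chord V65/VI is rooted on A: A-C#-E-G.
The figure 65 means first inversion — the third is in the bass.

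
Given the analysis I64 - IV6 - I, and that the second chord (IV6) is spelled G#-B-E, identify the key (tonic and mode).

B major

The chord E/G# is a major triad rooted on E; its label is IV6.
Counting down 3 scale steps from E places the tonic on B; a major triad on degree 4 is diatonic only in major.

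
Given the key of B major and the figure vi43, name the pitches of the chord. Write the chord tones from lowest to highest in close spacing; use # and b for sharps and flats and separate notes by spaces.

In B major, the sixth degree is G#, and the diatonic chord built there is a minor seventh chord.
That chord is spelled G#-B-D#-F#.
The figured bass 43 indicates second inversion, placing the fifth (D#) in the bass: D#-F#-G#-B.

D# F# G# B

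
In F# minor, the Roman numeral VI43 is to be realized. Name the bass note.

A

VI in F# minor has root D; the chord is D-F#-A-C#.
The figure 43 means second inversion — the fifth is in the bass.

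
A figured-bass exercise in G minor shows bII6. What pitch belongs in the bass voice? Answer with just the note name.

bII in G minor has root Ab; the chord is Ab-C-Eb.
The figure 6 means first inversion — the third is in the bass.

C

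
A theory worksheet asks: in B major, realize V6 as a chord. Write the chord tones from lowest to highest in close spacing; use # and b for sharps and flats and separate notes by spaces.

A# C# F#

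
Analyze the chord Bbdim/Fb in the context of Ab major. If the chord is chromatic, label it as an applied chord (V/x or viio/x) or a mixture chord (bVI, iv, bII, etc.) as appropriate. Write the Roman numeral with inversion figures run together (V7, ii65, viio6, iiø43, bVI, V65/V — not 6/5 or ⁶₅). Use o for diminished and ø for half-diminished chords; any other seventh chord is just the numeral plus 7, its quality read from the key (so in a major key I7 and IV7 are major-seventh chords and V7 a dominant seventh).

The pitches Bb-Db-Fb form a diminished triad rooted on Bb.
Bb is the second degree of Ab major. This is the diminished supertonic triad, borrowed from the parallel minor.
With Fb in the bass the chord is in second inversion, so the figured bass is 64.

iio64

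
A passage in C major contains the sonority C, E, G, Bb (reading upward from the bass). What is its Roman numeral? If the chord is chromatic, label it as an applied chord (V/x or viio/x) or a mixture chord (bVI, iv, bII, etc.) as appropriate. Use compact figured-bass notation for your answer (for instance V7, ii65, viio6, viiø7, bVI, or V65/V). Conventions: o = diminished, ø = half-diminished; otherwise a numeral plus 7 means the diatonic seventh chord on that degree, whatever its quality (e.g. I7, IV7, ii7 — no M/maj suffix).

V7/IV

The pitches C-E-G-Bb form a dominant seventh chord rooted on C.
C is not a diatonic chord root with this quality in C major, but it lies a perfect fifth above F (IV), so the chord functions as an applied dominant of IV.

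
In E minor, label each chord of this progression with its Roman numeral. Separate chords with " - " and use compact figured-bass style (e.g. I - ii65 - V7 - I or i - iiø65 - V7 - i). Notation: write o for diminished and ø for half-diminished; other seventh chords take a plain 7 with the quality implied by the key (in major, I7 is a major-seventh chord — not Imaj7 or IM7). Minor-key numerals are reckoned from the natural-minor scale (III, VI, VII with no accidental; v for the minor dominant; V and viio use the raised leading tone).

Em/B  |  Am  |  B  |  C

Em/B: root E is the tonic; minor triad there is i64.
Am has root A, degree 4 in E minor, so iv.
B: major triad on B = scale degree 5 → V.
C: major triad on C = scale degree 6 → VI.

i64 - iv - V - VI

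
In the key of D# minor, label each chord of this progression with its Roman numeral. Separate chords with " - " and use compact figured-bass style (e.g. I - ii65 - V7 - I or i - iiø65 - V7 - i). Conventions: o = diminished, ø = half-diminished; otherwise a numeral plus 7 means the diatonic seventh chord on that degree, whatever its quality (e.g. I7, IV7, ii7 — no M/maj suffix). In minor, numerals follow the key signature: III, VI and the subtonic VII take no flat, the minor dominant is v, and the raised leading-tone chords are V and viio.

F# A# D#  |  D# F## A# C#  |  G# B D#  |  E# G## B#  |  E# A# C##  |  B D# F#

F#-A#-D# has root D#, degree 1 in D# minor, so i6.
D#-F##-A#-C# is the secondary dominant of iv (dominant seventh chord on D#): V7/iv.
G#-B-D#: root G# is the subdominant; minor triad there is iv.
E#-G##-B#: a major triad on E#, the applied dominant of V → V/V.
E#-A#-C##: root A# is the dominant; major triad there is V64.
B-D#-F#: root B is the submediant; major triad there is VI.

i6 - V7/iv - iv - V/V - V64 - VI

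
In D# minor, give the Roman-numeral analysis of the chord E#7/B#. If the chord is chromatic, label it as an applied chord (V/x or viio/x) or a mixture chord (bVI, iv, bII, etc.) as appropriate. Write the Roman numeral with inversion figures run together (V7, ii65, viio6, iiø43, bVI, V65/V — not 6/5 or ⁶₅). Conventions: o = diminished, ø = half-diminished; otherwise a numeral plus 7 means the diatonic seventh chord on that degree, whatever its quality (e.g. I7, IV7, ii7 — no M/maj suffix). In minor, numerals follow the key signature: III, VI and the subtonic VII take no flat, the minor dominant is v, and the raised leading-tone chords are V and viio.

V43/V

The pitches E#-G##-B#-D# form a dominant seventh chord rooted on E#.
E# is not a diatonic chord root with this quality in D# minor, but it lies a perfect fifth above A# (V), so the chord functions as an applied dominant of V.
With B# in the bass the chord is in second inversion, so the figured bass is 43.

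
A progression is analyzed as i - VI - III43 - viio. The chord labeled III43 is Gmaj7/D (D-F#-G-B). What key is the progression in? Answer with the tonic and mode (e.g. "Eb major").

E minor

The anchor chord is a major seventh chord on G, labeled III43.
Counting down 2 scale steps from G places the tonic on E; a major seventh chord on degree 3 is diatonic only in minor.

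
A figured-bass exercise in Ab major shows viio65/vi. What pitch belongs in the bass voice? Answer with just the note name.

G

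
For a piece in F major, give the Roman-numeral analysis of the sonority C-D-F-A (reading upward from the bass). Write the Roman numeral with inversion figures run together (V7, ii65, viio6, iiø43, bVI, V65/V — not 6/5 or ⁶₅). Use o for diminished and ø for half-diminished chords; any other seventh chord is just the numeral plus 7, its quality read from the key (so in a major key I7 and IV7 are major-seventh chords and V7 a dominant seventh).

The pitches D-F-A-C form a minor seventh chord rooted on D.
In F major, D is the submediant; the diatonic minor seventh chord there is vi7.
With C in the bass the chord is in third inversion, so the figured bass is 42.

vi42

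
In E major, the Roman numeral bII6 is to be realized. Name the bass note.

bII in E major has root F; the chord is F-A-C.
The figure 6 means first inversion — the third is in the bass.

A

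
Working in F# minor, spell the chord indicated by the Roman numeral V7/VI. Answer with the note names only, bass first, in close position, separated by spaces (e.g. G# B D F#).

A C# E G

The slash means an applied dominant: we want the dominant of VI. In F# minor, VI is D major, and its dominant is built on A.
Building a dominant seventh chord on A gives A-C#-E-G.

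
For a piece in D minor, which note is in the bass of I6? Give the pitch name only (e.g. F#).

F#

I in D minor has root D; the chord is D-F#-A.
The figure 6 means first inversion — the third is in the bass.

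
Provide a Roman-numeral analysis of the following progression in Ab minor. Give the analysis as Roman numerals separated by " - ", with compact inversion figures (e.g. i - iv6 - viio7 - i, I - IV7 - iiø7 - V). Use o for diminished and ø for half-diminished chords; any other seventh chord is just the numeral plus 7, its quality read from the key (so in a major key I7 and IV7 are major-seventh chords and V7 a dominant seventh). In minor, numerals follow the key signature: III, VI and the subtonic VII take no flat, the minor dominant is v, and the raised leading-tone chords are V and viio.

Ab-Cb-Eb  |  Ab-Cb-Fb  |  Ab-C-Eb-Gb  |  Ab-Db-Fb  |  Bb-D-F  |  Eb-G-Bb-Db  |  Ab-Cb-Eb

Ab-Cb-Eb: minor triad on Ab = scale degree 1 → i.
Ab-Cb-Fb: major triad on Fb = scale degree 6 → VI6.
Ab-C-Eb-Gb: a dominant seventh chord on Ab, the applied dominant of iv → V7/iv.
Ab-Db-Fb has root Db, degree 4 in Ab minor, so iv64.
Bb-D-F is the secondary dominant of V (major triad on Bb): V/V.
Eb-G-Bb-Db: root Eb is the dominant; dominant seventh chord there is V7.
Ab-Cb-Eb: minor triad on Ab = scale degree 1 → i.

i - VI6 - V7/iv - iv64 - V/V - V7 - i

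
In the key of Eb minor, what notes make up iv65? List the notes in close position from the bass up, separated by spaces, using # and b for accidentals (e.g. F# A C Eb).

Cb Eb Gb Ab

The numeral's case and figure indicate a minor seventh chord. In Eb minor its root, scale degree 4, is Ab.
Stacking thirds from Ab gives Ab-Cb-Eb-Gb.
The figured bass 65 indicates first inversion, placing the third (Cb) in the bass: Cb-Eb-Gb-Ab.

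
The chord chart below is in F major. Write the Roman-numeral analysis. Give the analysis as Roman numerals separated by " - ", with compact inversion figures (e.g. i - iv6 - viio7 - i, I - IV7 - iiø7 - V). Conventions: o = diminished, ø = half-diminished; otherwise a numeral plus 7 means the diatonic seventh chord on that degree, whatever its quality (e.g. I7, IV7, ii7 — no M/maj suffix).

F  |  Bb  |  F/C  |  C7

F: root F is the tonic; major triad there is I.
Bb has root Bb, degree 4 in F major, so IV.
F/C has root F, degree 1 in F major, so I64.
C7: root C is the dominant; dominant seventh chord there is V7.

I - IV - I64 - V7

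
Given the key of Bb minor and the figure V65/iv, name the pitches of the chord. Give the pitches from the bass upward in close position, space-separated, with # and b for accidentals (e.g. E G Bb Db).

V65/iv is a secondary dominant — the dominant seventh of iv. iv in Bb minor is Eb, so the applied chord's root is Bb, a perfect fifth above.
Building a dominant seventh chord on Bb gives Bb-D-F-Ab.
With the 65 figure the chord is in first inversion; from the bass D upward in close position it reads D-F-Ab-Bb.

D F Ab Bb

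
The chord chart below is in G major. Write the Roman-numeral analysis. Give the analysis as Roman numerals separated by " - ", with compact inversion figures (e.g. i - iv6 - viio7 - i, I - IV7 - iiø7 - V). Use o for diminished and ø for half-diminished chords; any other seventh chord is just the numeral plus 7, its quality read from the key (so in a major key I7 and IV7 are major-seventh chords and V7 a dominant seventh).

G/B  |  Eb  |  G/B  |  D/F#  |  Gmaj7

I6 - bVI - I6 - V6 - I7

G/B: root G is the tonic; major triad there is I6.
Eb is non-diatonic — bVI, a mixture chord from G minor.
G/B: root G is the tonic; major triad there is I6.
D/F#: root D is the dominant; major triad there is V6.
Gmaj7: root G is the tonic; major seventh chord there is I7.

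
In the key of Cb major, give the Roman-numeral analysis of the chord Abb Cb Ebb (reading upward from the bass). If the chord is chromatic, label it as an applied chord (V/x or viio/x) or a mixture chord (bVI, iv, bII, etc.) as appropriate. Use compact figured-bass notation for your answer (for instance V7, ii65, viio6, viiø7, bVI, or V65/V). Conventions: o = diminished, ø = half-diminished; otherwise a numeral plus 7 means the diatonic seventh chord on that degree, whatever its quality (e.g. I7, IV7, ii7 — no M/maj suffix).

bVI

The pitches Abb-Cb-Ebb form a major triad rooted on Abb.
Abb is the lowered sixth degree of Cb major (diatonic 6 would be Ab). This is a major triad on the lowered sixth degree, borrowed from the parallel minor.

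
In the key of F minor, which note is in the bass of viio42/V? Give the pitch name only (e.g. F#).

Ab

The applied chord viio42/V is rooted on B: B-D-F-Ab.
The figure 42 means third inversion — the seventh is in the bass.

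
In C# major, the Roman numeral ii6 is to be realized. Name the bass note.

F#

ii in C# major has root D#; the chord is D#-F#-A#.
The figure 6 means first inversion — the third is in the bass.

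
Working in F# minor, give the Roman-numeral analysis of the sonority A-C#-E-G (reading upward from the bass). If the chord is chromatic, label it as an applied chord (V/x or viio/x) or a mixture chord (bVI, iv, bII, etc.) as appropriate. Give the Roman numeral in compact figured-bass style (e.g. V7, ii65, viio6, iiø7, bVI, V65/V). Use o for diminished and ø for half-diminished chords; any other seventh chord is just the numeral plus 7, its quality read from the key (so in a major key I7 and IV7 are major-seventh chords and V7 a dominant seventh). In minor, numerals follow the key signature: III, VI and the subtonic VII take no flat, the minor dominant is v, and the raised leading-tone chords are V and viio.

V7/VI

Stacked in thirds the chord is A-C#-E-G: a dominant seventh chord on A.
A is not a diatonic chord root with this quality in F# minor, but it lies a perfect fifth above D (VI), so the chord functions as an applied dominant of VI.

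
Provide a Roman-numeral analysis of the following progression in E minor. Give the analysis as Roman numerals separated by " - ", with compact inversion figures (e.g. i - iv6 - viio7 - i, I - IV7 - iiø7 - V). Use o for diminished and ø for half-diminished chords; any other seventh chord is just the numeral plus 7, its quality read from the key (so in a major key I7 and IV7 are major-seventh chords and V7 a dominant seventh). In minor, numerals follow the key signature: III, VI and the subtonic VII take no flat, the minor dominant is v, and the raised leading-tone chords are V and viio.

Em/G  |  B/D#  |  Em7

i6 - V6 - i7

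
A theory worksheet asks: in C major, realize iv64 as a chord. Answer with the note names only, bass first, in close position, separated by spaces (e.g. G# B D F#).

C F Ab

iv64 is the minor subdominant, borrowed from the parallel minor. In C major that root is F.
So the chord is F-Ab-C.
The figured bass 64 indicates second inversion, placing the fifth (C) in the bass: C-F-Ab.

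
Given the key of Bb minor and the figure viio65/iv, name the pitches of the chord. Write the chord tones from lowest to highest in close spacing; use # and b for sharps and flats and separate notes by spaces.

F Ab Cb D

The slash marks an applied leading-tone chord: viio of iv. In Bb minor, iv is Eb, so the leading tone to it is D, a half step below.
Building a fully diminished seventh chord on D gives D-F-Ab-Cb.
The figured bass 65 indicates first inversion, placing the third (F) in the bass: F-Ab-Cb-D.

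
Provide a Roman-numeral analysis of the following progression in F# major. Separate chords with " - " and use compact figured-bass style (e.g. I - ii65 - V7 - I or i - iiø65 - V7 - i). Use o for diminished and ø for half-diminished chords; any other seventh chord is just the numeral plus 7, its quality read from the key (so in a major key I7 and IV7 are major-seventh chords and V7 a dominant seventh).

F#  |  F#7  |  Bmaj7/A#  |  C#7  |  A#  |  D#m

F# has root F#, degree 1 in F# major, so I.
F#7: a dominant seventh chord on F#, the applied dominant of IV → V7/IV.
Bmaj7/A# has root B, degree 4 in F# major, so IV42.
C#7 has root C#, degree 5 in F# major, so V7.
A#: a major triad on A#, the applied dominant of vi → V/vi.
D#m: root D# is the submediant; minor triad there is vi.

I - V7/IV - IV42 - V7 - V/vi - vi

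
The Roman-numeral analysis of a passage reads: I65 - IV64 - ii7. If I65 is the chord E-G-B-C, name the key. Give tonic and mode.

I65 is given as E-G-B-C — a major seventh chord with root C.
If C is scale degree 1 and the mode makes that degree carry a major seventh chord, the tonic is C and the mode is major.

C major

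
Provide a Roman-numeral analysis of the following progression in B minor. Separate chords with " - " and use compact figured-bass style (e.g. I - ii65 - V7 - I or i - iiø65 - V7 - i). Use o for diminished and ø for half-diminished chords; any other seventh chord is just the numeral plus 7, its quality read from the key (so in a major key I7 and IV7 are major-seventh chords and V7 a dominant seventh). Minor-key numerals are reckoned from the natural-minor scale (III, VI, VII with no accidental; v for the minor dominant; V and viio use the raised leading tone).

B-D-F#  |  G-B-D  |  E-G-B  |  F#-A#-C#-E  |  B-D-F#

i - VI - iv - V7 - i

B-D-F#: root B is the tonic; minor triad there is i.
G-B-D: major triad on G = scale degree 6 → VI.
E-G-B has root E, degree 4 in B minor, so iv.
F#-A#-C#-E: dominant seventh chord on F# = scale degree 5 → V7.
B-D-F# has root B, degree 1 in B minor, so i.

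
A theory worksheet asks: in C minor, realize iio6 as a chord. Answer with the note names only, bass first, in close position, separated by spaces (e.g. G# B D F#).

F Ab D

In C minor, the second degree is D, and the diatonic chord built there is a diminished triad.
That chord is spelled D-F-Ab.
With the 6 figure the chord is in first inversion; from the bass F upward in close position it reads F-Ab-D.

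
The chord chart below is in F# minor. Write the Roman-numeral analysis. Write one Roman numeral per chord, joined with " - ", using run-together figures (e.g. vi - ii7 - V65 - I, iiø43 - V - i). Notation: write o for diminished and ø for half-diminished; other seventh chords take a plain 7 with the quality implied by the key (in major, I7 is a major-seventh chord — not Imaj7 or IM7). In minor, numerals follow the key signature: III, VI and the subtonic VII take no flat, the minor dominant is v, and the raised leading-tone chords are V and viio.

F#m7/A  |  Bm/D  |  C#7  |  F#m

i65 - iv6 - V7 - i

F#m7/A: root F# is the tonic; minor seventh chord there is i65.
Bm/D has root B, degree 4 in F# minor, so iv6.
C#7: dominant seventh chord on C# = scale degree 5 → V7.
F#m: minor triad on F# = scale degree 1 → i.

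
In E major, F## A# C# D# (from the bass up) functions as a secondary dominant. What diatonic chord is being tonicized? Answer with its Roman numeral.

iii

The chord is a dominant seventh chord on D#.
A dominant resolves down a perfect fifth: D# → G#. In E major, G# is scale degree 3, i.e. iii.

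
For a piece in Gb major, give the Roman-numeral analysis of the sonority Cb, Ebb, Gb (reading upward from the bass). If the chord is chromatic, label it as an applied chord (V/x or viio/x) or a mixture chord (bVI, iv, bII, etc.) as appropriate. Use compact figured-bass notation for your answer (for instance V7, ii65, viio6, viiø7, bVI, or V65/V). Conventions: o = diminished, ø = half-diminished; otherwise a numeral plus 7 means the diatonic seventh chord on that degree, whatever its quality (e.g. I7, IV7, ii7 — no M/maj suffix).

Stacked in thirds the chord is Cb-Ebb-Gb: a minor triad on Cb.
Cb is the fourth degree of Gb major. This is the minor subdominant, borrowed from the parallel minor.

iv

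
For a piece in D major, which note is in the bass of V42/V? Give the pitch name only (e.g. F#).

The applied chord V42/V is rooted on E: E-G#-B-D.
The figure 42 means third inversion — the seventh is in the bass.

D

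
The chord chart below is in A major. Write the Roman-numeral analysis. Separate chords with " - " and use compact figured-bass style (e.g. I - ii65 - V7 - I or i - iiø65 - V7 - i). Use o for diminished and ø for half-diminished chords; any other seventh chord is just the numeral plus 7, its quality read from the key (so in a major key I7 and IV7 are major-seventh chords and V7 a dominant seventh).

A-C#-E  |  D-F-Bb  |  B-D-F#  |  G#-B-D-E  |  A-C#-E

I - bII6 - ii - V65 - I

A-C#-E: major triad on A = scale degree 1 → I.
D-F-Bb is non-diatonic — a major triad on the lowered supertonic (Bb): the Neapolitan sixth, bII6 (third, D, in the bass — hence the 6).
B-D-F#: minor triad on B = scale degree 2 → ii.
G#-B-D-E: dominant seventh chord on E = scale degree 5 → V65.
A-C#-E: root A is the tonic; major triad there is I.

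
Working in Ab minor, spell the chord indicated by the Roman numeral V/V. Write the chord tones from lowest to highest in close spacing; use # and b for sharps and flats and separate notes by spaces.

Bb D F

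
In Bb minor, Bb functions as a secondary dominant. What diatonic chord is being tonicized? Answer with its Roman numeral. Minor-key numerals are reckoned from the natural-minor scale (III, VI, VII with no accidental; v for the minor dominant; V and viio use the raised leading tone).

The chord is a major triad on Bb.
A dominant resolves down a perfect fifth: Bb → Eb. In Bb minor, Eb is scale degree 4, i.e. iv.

iv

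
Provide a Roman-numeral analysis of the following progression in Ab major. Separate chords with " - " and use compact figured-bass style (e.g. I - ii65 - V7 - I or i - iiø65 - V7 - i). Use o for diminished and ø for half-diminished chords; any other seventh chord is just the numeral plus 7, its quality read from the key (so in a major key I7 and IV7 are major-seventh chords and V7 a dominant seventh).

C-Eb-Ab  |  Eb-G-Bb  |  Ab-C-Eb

C-Eb-Ab has root Ab, degree 1 in Ab major, so I6.
Eb-G-Bb: major triad on Eb = scale degree 5 → V.
Ab-C-Eb: root Ab is the tonic; major triad there is I.

I6 - V - I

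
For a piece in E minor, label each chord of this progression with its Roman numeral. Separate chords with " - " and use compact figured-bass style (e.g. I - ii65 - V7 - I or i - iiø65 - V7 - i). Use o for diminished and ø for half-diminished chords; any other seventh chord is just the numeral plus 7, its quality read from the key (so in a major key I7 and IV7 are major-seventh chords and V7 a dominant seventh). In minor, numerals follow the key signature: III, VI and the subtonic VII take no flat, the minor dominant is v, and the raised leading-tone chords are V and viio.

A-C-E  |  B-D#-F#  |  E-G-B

iv - V - i

A-C-E has root A, degree 4 in E minor, so iv.
B-D#-F#: root B is the dominant; major triad there is V.
E-G-B: minor triad on E = scale degree 1 → i.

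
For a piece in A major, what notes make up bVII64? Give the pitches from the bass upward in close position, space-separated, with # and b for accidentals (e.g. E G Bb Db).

D G B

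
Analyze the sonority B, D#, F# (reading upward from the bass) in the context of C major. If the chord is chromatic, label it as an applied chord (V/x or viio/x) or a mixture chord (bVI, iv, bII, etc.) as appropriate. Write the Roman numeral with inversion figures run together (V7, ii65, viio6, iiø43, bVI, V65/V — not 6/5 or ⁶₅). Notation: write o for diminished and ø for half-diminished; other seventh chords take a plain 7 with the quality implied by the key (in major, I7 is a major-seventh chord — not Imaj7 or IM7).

The pitches B-D#-F# form a major triad rooted on B.
B is not a diatonic chord root with this quality in C major, but it lies a perfect fifth above E (iii), so the chord functions as an applied dominant of iii.

V/iii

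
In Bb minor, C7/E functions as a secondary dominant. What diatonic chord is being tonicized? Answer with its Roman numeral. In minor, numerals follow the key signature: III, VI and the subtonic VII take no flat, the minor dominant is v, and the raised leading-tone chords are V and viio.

The chord is a dominant seventh chord on C.
A dominant resolves down a perfect fifth: C → F. In Bb minor, F is scale degree 5, i.e. V.

V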